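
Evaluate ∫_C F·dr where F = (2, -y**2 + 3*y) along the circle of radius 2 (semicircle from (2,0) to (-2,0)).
-8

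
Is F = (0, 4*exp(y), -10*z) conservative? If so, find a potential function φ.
Yes, F is conservative. φ = -5*z**2 + 4*exp(y)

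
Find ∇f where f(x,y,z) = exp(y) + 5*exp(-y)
(0, exp(y) - 5*exp(-y), 0)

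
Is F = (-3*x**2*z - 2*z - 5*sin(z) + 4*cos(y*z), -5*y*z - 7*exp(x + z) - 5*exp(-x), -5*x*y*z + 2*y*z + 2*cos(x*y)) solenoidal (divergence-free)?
No, ∇·F = -5*x*y - 6*x*z + 2*y - 5*z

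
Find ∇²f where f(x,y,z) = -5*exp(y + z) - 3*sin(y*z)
3*y**2*sin(y*z) + 3*z**2*sin(y*z) - 10*exp(y + z)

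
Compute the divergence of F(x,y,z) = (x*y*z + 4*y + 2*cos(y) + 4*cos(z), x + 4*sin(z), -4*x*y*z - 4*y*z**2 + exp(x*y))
y*(-4*x - 7*z)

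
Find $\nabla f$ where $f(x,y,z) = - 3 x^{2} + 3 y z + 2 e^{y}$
(-6*x, 3*z + 2*exp(y), 3*y)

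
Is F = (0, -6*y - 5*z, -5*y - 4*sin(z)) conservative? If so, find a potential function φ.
Yes, F is conservative. φ = -3*y**2 - 5*y*z + 4*cos(z)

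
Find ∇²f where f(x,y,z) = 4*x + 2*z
0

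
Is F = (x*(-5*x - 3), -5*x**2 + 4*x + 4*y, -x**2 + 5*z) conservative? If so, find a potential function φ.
No, ∇×F = (0, 2*x, 4 - 10*x) ≠ 0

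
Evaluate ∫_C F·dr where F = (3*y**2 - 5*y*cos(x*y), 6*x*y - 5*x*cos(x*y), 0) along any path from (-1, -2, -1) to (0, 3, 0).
5*sin(2) + 12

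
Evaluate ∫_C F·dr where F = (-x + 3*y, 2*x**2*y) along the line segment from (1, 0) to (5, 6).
540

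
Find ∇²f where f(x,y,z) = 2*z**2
4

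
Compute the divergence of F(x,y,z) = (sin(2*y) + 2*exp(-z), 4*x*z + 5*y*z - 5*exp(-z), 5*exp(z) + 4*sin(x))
5*z + 5*exp(z)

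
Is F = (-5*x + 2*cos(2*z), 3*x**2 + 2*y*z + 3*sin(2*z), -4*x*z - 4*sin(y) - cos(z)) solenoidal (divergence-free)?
No, ∇·F = -4*x + 2*z + sin(z) - 5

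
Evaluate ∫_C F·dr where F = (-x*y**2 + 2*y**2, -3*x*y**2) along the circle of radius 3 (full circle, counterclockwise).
-243*pi/4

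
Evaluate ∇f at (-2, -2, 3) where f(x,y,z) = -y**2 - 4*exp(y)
(0, 4 - 4*exp(-2), 0)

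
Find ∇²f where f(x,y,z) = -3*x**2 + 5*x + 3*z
-6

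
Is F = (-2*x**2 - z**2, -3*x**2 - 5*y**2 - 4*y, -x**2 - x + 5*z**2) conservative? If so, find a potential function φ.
No, ∇×F = (0, 2*x - 2*z + 1, -6*x) ≠ 0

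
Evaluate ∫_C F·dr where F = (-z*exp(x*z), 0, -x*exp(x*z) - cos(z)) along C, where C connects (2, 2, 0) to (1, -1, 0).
0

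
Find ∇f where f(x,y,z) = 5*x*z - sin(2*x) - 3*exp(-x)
(5*z - 2*cos(2*x) + 3*exp(-x), 0, 5*x)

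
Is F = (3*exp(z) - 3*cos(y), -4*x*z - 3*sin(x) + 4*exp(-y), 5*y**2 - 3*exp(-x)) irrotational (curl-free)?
No, ∇×F = (4*x + 10*y, 3*exp(z) - 3*exp(-x), -4*z - 3*sin(y) - 3*cos(x))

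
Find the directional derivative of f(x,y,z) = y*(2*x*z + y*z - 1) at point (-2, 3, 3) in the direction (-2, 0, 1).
-39*sqrt(5)/5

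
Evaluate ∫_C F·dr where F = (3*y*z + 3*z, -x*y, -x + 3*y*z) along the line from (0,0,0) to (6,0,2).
12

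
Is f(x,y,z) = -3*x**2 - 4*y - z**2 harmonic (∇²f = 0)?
No, ∇²f = -8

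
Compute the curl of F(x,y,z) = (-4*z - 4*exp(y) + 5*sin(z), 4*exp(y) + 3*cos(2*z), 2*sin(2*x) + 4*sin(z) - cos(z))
(6*sin(2*z), -8*cos(x)**2 + 5*cos(z), 4*exp(y))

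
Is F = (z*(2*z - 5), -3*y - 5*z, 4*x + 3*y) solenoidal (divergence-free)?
No, ∇·F = -3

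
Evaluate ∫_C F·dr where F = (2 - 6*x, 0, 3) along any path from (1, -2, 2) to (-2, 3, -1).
-24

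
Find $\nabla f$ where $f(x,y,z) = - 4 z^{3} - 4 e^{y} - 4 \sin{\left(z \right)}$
(0, -4*exp(y), -12*z**2 - 4*cos(z))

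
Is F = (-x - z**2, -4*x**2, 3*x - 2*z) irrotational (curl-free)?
No, ∇×F = (0, -2*z - 3, -8*x)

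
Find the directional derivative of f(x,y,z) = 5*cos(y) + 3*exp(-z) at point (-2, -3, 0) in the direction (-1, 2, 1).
sqrt(6)*(-3 + 10*sin(3))/6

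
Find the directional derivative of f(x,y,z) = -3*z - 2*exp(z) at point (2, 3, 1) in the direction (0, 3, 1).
sqrt(10)*(-2*E - 3)/10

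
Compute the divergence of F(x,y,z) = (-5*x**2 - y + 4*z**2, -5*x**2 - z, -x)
-10*x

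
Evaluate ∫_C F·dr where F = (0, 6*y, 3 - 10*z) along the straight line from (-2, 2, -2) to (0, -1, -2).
-9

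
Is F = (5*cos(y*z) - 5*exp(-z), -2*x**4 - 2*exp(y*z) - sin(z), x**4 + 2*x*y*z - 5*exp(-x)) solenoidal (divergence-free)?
No, ∇·F = 2*x*y - 2*z*exp(y*z)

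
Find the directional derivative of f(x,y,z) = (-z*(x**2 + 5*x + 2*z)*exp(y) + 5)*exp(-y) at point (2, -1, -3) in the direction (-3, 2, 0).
sqrt(13)*(-81 - 10*E)/13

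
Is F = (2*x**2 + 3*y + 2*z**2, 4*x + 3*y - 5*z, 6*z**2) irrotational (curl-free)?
No, ∇×F = (5, 4*z, 1)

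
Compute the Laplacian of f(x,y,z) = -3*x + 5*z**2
10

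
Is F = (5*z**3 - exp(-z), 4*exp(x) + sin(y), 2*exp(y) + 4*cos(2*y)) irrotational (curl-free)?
No, ∇×F = (2*exp(y) - 8*sin(2*y), 15*z**2 + exp(-z), 4*exp(x))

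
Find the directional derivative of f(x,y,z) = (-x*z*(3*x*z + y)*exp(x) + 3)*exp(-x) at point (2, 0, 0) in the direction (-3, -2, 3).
9*sqrt(22)*exp(-2)/22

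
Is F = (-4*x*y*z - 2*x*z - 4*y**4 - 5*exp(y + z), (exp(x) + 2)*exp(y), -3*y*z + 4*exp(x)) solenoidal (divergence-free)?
No, ∇·F = -4*y*z - 3*y - 2*z + (exp(x) + 2)*exp(y)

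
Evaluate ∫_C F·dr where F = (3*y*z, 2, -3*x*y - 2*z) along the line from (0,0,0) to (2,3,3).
-3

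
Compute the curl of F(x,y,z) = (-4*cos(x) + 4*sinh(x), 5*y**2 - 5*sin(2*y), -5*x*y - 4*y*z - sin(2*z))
(-5*x - 4*z, 5*y, 0)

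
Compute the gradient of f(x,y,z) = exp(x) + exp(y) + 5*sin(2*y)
(exp(x), exp(y) + 10*cos(2*y), 0)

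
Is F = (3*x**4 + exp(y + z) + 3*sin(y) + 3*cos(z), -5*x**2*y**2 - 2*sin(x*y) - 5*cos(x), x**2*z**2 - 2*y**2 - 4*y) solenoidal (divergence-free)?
No, ∇·F = 2*x*(6*x**2 - 5*x*y + x*z - cos(x*y))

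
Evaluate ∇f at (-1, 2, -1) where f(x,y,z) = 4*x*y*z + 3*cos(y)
(-8, 4 - 3*sin(2), -8)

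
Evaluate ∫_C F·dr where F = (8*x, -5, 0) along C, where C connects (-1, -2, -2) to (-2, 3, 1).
-13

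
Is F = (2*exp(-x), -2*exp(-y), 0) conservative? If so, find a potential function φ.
Yes, F is conservative. φ = 2*exp(-y) - 2*exp(-x)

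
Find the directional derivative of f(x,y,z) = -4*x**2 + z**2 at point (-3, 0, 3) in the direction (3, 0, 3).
15*sqrt(2)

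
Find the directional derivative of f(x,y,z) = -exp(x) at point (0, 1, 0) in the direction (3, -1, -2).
-3*sqrt(14)/14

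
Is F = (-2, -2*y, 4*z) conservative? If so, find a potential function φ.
Yes, F is conservative. φ = -2*x - y**2 + 2*z**2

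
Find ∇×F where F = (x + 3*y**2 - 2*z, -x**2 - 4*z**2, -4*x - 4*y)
(8*z - 4, 2, -2*x - 6*y)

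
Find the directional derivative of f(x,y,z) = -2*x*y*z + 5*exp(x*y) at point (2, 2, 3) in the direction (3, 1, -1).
-40*sqrt(11)*(1 - exp(4))/11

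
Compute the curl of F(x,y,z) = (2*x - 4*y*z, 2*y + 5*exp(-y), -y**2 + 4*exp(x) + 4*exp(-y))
(-2*y - 4*exp(-y), -4*y - 4*exp(x), 4*z)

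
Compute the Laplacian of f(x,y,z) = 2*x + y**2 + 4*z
2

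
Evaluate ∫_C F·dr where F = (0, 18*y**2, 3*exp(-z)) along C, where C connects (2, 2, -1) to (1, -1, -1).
-54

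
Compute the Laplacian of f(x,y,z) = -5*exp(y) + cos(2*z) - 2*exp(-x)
-5*exp(y) - 4*cos(2*z) - 2*exp(-x)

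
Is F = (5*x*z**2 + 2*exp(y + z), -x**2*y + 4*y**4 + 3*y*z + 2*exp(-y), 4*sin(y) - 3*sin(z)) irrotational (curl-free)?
No, ∇×F = (-3*y + 4*cos(y), 10*x*z + 2*exp(y + z), -2*x*y - 2*exp(y + z))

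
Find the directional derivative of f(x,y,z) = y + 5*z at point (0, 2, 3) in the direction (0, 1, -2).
-9*sqrt(5)/5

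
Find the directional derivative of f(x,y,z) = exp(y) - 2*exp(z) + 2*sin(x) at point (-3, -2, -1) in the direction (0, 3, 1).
sqrt(10)*(3 - 2*E)*exp(-2)/10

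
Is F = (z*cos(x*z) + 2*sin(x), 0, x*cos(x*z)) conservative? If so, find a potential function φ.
Yes, F is conservative. φ = sin(x*z) - 2*cos(x)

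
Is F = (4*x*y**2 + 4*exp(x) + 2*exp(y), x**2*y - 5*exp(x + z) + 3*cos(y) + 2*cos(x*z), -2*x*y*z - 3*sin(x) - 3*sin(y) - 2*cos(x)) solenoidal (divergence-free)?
No, ∇·F = x**2 - 2*x*y + 4*y**2 + 4*exp(x) - 3*sin(y)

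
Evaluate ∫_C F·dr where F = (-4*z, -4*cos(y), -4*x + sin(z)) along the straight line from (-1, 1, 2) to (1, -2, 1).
-12 - cos(1) + cos(2) + 4*sin(1) + 4*sin(2)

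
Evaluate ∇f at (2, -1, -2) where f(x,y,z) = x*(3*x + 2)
(14, 0, 0)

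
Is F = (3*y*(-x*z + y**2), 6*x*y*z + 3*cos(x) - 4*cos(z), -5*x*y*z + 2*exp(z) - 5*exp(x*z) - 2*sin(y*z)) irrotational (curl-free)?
No, ∇×F = (-6*x*y - 5*x*z - 2*z*cos(y*z) - 4*sin(z), -3*x*y + 5*y*z + 5*z*exp(x*z), 3*x*z - 9*y**2 + 6*y*z - 3*sin(x))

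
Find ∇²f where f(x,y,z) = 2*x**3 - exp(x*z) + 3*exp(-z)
-x**2*exp(x*z) + 12*x - z**2*exp(x*z) + 3*exp(-z)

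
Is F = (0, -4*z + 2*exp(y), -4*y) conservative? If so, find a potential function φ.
Yes, F is conservative. φ = -4*y*z + 2*exp(y)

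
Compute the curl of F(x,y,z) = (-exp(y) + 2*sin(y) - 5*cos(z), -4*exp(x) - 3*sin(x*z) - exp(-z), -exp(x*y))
(-x*exp(x*y) + 3*x*cos(x*z) - exp(-z), y*exp(x*y) + 5*sin(z), -3*z*cos(x*z) - 4*exp(x) + exp(y) - 2*cos(y))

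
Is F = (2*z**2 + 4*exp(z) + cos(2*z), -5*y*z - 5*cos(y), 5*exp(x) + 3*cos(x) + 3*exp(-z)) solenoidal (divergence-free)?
No, ∇·F = -5*z + 5*sin(y) - 3*exp(-z)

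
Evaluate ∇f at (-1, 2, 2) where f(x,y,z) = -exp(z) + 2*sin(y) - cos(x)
(-sin(1), 2*cos(2), -exp(2))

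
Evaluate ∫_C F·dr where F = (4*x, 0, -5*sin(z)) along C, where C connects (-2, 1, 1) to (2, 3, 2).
-5*cos(1) + 5*cos(2)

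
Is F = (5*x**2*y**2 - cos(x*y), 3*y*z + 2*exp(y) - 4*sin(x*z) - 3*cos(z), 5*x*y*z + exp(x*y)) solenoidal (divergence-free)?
No, ∇·F = 10*x*y**2 + 5*x*y + y*sin(x*y) + 3*z + 2*exp(y)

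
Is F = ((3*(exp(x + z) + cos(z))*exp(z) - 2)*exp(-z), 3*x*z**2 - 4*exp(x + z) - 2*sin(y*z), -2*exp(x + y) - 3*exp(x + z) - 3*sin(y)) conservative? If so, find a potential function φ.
No, ∇×F = (-6*x*z + 2*y*cos(y*z) - 2*exp(x + y) + 4*exp(x + z) - 3*cos(y), 2*exp(x + y) + 6*exp(x + z) - 3*sin(z) + 2*exp(-z), 3*z**2 - 4*exp(x + z)) ≠ 0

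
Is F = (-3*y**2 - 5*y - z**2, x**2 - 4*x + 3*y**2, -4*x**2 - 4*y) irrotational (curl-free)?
No, ∇×F = (-4, 8*x - 2*z, 2*x + 6*y + 1)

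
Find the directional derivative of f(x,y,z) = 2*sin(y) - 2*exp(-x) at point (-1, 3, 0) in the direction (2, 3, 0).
2*sqrt(13)*(3*cos(3) + 2*E)/13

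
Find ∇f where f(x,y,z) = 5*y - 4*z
(0, 5, -4)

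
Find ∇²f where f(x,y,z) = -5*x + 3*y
0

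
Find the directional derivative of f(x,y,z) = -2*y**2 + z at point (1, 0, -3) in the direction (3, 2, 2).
2*sqrt(17)/17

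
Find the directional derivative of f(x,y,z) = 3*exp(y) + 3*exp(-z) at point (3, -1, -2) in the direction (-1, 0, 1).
-3*sqrt(2)*exp(2)/2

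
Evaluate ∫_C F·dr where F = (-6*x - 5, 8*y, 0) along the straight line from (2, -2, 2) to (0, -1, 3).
10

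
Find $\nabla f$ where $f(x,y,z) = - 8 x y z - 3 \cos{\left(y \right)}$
(-8*y*z, -8*x*z + 3*sin(y), -8*x*y)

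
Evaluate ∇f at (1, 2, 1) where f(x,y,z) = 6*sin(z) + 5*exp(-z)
(0, 0, -5*exp(-1) + 6*cos(1))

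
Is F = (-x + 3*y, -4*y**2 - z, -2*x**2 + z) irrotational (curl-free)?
No, ∇×F = (1, 4*x, -3)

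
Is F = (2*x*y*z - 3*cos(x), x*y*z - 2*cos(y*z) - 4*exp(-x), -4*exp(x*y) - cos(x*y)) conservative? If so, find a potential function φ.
No, ∇×F = (-x*y - 4*x*exp(x*y) + x*sin(x*y) - 2*y*sin(y*z), y*(2*x + 4*exp(x*y) - sin(x*y)), -2*x*z + y*z + 4*exp(-x)) ≠ 0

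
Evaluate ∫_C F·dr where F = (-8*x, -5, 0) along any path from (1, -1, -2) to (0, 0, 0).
-1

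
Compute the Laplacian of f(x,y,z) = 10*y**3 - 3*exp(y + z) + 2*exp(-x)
60*y - 6*exp(y + z) + 2*exp(-x)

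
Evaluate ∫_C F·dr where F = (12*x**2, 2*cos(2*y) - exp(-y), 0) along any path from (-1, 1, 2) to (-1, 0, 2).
-sin(2) - exp(-1) + 1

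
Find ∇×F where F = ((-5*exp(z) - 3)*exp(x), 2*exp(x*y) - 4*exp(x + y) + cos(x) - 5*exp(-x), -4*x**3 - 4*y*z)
(-4*z, 12*x**2 - 5*exp(x + z), 2*y*exp(x*y) - 4*exp(x + y) - sin(x) + 5*exp(-x))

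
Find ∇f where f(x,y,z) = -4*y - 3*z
(0, -4, -3)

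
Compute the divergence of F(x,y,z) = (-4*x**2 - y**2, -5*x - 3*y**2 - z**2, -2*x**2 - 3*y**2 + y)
-8*x - 6*y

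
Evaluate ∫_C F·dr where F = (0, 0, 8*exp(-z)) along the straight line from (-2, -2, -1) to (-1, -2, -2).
8*E*(1 - E)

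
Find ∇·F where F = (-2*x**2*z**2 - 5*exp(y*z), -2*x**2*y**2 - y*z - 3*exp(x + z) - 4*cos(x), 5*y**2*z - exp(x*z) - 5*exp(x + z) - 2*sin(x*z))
-4*x**2*y - 4*x*z**2 - x*exp(x*z) - 2*x*cos(x*z) + 5*y**2 - z - 5*exp(x + z)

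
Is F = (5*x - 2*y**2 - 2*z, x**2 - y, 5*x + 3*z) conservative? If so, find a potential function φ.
No, ∇×F = (0, -7, 2*x + 4*y) ≠ 0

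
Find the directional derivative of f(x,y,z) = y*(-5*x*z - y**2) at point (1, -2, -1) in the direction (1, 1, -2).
-37*sqrt(6)/6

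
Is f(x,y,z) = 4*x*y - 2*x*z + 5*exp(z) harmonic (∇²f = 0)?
No, ∇²f = 5*exp(z)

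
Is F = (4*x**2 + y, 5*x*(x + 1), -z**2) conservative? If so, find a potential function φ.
No, ∇×F = (0, 0, 10*x + 4) ≠ 0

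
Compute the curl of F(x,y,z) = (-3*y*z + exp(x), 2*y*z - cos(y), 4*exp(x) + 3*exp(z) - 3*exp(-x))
(-2*y, -3*y - sinh(x) - 7*cosh(x), 3*z)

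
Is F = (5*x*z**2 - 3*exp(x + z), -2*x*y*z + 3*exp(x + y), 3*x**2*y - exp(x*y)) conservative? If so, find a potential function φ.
No, ∇×F = (x*(3*x + 2*y - exp(x*y)), -6*x*y + 10*x*z + y*exp(x*y) - 3*exp(x + z), -2*y*z + 3*exp(x + y)) ≠ 0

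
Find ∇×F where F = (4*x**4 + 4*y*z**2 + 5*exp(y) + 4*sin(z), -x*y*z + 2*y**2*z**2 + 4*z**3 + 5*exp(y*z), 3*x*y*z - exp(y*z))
(x*y + 3*x*z - 4*y**2*z - 5*y*exp(y*z) - 12*z**2 - z*exp(y*z), 5*y*z + 4*cos(z), -y*z - 4*z**2 - 5*exp(y))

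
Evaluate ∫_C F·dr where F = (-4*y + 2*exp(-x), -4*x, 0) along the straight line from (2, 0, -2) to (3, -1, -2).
-2*exp(-3) + 2*exp(-2) + 12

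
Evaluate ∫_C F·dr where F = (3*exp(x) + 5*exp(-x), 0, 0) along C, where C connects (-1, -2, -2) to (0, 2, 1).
-2 - 3*exp(-1) + 5*E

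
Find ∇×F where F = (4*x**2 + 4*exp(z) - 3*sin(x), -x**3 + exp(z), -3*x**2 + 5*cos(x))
(-exp(z), 6*x + 4*exp(z) + 5*sin(x), -3*x**2)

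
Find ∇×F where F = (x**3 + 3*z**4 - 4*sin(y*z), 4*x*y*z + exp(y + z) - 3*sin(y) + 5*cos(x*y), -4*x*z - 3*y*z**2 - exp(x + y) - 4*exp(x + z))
(-4*x*y - 3*z**2 - exp(x + y) - exp(y + z), -4*y*cos(y*z) + 12*z**3 + 4*z + exp(x + y) + 4*exp(x + z), 4*y*z - 5*y*sin(x*y) + 4*z*cos(y*z))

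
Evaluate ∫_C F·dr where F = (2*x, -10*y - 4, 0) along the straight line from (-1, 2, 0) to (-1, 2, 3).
0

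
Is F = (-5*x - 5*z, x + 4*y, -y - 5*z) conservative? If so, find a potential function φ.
No, ∇×F = (-1, -5, 1) ≠ 0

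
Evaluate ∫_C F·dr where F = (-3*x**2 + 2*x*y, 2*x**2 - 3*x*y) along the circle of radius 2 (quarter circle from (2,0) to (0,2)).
16/3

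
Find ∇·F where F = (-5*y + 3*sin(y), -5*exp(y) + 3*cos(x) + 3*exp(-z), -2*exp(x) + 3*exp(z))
-5*exp(y) + 3*exp(z)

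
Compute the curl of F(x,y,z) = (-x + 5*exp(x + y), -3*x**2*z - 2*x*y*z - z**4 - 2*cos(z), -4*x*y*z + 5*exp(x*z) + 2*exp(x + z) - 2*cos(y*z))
(3*x**2 + 2*x*y - 4*x*z + 4*z**3 + 2*z*sin(y*z) - 2*sin(z), 4*y*z - 5*z*exp(x*z) - 2*exp(x + z), -6*x*z - 2*y*z - 5*exp(x + y))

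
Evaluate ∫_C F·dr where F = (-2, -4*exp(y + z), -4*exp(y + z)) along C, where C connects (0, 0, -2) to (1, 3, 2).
-4*exp(5) - 2 + 4*exp(-2)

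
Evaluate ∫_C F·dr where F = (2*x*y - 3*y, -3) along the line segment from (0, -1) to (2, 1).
-14/3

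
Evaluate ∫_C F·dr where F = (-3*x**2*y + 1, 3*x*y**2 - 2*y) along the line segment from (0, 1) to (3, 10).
3723/2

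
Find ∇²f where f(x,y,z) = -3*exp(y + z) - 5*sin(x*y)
5*x**2*sin(x*y) + 5*y**2*sin(x*y) - 6*exp(y + z)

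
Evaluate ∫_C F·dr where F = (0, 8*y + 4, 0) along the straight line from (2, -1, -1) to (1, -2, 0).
8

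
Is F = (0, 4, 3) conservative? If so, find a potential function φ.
Yes, F is conservative. φ = 4*y + 3*z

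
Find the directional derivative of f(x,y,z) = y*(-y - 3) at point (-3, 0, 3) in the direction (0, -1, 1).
3*sqrt(2)/2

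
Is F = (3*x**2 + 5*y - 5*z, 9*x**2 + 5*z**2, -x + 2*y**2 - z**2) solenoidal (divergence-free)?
No, ∇·F = 6*x - 2*z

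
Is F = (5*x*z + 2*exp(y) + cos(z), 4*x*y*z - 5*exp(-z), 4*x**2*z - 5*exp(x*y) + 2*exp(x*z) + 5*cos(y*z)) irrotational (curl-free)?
No, ∇×F = (-4*x*y - 5*x*exp(x*y) - 5*z*sin(y*z) - 5*exp(-z), -8*x*z + 5*x + 5*y*exp(x*y) - 2*z*exp(x*z) - sin(z), 4*y*z - 2*exp(y))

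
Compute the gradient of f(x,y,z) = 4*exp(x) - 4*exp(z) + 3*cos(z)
(4*exp(x), 0, -4*exp(z) - 3*sin(z))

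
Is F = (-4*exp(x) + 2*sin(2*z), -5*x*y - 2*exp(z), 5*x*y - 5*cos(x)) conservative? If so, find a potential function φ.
No, ∇×F = (5*x + 2*exp(z), -5*y - 5*sin(x) + 4*cos(2*z), -5*y) ≠ 0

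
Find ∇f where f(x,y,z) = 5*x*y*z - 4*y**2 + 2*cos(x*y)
(y*(5*z - 2*sin(x*y)), 5*x*z - 2*x*sin(x*y) - 8*y, 5*x*y)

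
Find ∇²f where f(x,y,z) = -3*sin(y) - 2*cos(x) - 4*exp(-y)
3*sin(y) + 2*cos(x) - 4*exp(-y)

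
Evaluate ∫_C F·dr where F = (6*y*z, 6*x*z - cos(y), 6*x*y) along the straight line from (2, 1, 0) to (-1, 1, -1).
6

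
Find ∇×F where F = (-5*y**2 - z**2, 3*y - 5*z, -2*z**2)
(5, -2*z, 10*y)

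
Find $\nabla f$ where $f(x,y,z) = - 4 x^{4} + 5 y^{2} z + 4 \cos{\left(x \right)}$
(-16*x**3 - 4*sin(x), 10*y*z, 5*y**2)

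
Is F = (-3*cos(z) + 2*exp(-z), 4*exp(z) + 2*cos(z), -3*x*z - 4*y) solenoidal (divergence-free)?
No, ∇·F = -3*x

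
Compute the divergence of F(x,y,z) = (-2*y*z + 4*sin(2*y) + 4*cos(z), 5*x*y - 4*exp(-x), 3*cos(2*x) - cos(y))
5*x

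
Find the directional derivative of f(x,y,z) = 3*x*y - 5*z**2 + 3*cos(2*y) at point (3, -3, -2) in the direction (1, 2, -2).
-31/3 + 4*sin(6)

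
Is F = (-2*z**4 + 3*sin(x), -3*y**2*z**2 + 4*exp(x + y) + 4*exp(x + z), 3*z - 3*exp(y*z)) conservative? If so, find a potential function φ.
No, ∇×F = (6*y**2*z - 3*z*exp(y*z) - 4*exp(x + z), -8*z**3, 4*exp(x + y) + 4*exp(x + z)) ≠ 0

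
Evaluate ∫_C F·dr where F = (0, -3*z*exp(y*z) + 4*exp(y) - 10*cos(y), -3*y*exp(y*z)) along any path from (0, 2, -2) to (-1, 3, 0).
-4*exp(2) - 3 - 10*sin(3) + 3*exp(-4) + 10*sin(2) + 4*exp(3)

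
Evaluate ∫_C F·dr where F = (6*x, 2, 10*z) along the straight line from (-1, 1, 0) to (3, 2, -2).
46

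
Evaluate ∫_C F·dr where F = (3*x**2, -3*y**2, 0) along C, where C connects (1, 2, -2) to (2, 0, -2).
15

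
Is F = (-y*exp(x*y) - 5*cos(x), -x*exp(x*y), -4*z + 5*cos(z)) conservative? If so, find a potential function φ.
Yes, F is conservative. φ = -2*z**2 - exp(x*y) - 5*sin(x) + 5*sin(z)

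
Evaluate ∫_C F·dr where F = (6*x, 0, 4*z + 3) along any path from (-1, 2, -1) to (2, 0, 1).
15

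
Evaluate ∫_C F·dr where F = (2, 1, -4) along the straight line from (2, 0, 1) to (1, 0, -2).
10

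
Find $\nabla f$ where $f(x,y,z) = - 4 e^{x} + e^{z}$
(-4*exp(x), 0, exp(z))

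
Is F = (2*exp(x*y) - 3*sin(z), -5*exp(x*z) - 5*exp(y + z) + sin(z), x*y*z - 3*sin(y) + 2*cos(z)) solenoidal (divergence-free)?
No, ∇·F = x*y + 2*y*exp(x*y) - 5*exp(y + z) - 2*sin(z)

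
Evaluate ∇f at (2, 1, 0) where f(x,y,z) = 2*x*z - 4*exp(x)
(-4*exp(2), 0, 4)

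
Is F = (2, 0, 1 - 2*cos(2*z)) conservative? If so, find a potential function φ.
Yes, F is conservative. φ = 2*x + z - sin(2*z)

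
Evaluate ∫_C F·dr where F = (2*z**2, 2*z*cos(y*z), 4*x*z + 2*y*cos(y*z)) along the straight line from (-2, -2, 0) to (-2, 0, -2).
-16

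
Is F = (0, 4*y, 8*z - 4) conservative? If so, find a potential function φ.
Yes, F is conservative. φ = 2*y**2 + 4*z**2 - 4*z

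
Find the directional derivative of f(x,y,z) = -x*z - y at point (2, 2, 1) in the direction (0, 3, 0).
-1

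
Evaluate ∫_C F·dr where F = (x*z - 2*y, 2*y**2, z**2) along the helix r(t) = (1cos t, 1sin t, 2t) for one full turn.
pi*(9 + 64*pi**2)/3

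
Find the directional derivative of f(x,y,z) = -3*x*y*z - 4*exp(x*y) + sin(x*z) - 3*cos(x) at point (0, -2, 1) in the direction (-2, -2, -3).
-30*sqrt(17)/17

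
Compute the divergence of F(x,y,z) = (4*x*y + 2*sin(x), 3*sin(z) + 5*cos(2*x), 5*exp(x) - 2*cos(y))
4*y + 2*cos(x)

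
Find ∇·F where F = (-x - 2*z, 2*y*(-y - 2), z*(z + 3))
-4*y + 2*z - 2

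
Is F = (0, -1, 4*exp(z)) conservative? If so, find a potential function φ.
Yes, F is conservative. φ = -y + 4*exp(z)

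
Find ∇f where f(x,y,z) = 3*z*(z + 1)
(0, 0, 6*z + 3)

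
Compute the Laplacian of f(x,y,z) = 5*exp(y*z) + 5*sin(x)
5*y**2*exp(y*z) + 5*z**2*exp(y*z) - 5*sin(x)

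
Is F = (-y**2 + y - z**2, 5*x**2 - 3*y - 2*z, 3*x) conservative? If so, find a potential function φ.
No, ∇×F = (2, -2*z - 3, 10*x + 2*y - 1) ≠ 0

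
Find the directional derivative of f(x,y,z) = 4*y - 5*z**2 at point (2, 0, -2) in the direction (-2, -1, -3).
-32*sqrt(14)/7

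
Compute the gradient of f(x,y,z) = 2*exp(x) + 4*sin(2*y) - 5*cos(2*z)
(2*exp(x), 8*cos(2*y), 10*sin(2*z))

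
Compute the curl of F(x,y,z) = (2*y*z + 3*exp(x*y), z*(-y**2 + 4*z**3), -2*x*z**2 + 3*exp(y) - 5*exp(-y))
(y**2 - 16*z**3 + 3*exp(y) + 5*exp(-y), 2*y + 2*z**2, -3*x*exp(x*y) - 2*z)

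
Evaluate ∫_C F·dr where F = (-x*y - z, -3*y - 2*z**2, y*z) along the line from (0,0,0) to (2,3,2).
-47/2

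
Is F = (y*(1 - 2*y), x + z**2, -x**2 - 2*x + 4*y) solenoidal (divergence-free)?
Yes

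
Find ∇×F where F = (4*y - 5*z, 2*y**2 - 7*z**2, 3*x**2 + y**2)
(2*y + 14*z, -6*x - 5, -4)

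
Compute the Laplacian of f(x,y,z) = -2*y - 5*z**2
-10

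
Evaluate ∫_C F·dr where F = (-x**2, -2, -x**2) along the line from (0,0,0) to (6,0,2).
-96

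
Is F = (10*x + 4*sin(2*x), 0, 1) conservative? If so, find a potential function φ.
Yes, F is conservative. φ = 5*x**2 + z - 2*cos(2*x)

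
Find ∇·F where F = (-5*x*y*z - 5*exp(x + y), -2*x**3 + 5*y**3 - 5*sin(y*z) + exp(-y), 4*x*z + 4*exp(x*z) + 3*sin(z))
4*x*exp(x*z) + 4*x + 15*y**2 - 5*y*z - 5*z*cos(y*z) - 5*exp(x + y) + 3*cos(z) - exp(-y)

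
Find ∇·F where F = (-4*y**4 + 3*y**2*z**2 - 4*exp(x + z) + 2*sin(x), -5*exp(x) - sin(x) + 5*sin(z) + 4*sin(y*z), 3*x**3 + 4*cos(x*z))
-4*x*sin(x*z) + 4*z*cos(y*z) - 4*exp(x + z) + 2*cos(x)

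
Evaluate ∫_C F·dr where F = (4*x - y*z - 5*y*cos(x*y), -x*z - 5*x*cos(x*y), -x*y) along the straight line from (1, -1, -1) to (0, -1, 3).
-5*sin(1) - 1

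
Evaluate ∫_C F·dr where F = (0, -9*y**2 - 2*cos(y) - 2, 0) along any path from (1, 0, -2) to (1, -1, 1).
2*sin(1) + 5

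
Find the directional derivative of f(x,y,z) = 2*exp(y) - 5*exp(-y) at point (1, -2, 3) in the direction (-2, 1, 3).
sqrt(14)*(2 + 5*exp(4))*exp(-2)/14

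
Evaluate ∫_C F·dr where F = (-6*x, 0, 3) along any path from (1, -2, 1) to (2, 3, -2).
-18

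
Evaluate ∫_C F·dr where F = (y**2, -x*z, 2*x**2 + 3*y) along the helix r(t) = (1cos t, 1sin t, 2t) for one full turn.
2*pi*(2 - pi)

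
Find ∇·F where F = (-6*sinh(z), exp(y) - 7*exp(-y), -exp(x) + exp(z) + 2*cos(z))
exp(y) + exp(z) - 2*sin(z) + 7*exp(-y)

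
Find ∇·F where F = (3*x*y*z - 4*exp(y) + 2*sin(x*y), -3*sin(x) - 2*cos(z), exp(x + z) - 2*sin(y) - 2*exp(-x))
3*y*z + 2*y*cos(x*y) + exp(x + z)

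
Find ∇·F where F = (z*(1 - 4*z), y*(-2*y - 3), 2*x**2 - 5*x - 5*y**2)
-4*y - 3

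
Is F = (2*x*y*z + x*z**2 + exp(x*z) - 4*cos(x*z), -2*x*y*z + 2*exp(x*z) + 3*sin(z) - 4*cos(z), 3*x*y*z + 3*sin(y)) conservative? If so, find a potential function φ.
No, ∇×F = (2*x*y + 3*x*z - 2*x*exp(x*z) - 4*sin(z) + 3*cos(y) - 3*cos(z), 2*x*y + 2*x*z + x*exp(x*z) + 4*x*sin(x*z) - 3*y*z, 2*z*(-x - y + exp(x*z))) ≠ 0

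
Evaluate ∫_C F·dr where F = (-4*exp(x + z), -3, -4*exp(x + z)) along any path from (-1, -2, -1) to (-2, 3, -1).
-15 - 4*exp(-3) + 4*exp(-2)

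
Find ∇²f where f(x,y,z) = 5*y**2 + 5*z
10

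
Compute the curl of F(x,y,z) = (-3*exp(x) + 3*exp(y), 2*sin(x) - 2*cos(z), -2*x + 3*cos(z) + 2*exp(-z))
(-2*sin(z), 2, -3*exp(y) + 2*cos(x))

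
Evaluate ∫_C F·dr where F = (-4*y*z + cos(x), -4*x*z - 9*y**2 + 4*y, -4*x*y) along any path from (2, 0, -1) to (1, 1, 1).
-5 - sin(2) + sin(1)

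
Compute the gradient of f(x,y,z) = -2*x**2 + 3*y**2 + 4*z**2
(-4*x, 6*y, 8*z)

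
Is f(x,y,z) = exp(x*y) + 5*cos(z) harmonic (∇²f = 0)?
No, ∇²f = x**2*exp(x*y) + y**2*exp(x*y) - 5*cos(z)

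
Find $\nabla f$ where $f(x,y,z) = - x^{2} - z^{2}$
(-2*x, 0, -2*z)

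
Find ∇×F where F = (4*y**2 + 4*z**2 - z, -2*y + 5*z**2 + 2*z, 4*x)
(-10*z - 2, 8*z - 5, -8*y)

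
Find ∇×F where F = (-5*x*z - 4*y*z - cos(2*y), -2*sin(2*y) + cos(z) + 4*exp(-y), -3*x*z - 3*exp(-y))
(sin(z) + 3*exp(-y), -5*x - 4*y + 3*z, 4*z - 2*sin(2*y))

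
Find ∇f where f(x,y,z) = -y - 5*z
(0, -1, -5)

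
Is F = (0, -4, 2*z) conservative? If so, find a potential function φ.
Yes, F is conservative. φ = -4*y + z**2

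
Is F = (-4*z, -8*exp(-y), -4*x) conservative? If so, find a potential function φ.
Yes, F is conservative. φ = -4*x*z + 8*exp(-y)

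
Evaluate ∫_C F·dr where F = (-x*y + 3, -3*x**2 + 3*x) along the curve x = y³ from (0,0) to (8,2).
-516/7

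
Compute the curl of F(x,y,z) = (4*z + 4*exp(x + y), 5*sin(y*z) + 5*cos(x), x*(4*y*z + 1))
(4*x*z - 5*y*cos(y*z), -4*y*z + 3, -4*exp(x + y) - 5*sin(x))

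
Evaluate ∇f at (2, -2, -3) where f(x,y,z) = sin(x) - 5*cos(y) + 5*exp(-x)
(-5*exp(-2) + cos(2), -5*sin(2), 0)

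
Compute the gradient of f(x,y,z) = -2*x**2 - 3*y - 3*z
(-4*x, -3, -3)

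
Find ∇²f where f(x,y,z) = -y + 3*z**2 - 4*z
6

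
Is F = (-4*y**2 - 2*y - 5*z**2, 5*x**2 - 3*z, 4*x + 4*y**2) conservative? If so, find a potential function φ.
No, ∇×F = (8*y + 3, -10*z - 4, 10*x + 8*y + 2) ≠ 0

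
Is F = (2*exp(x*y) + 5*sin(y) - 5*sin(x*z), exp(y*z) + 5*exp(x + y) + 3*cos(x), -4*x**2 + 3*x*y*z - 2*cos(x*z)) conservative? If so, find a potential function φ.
No, ∇×F = (3*x*z - y*exp(y*z), -5*x*cos(x*z) + 8*x - 3*y*z - 2*z*sin(x*z), -2*x*exp(x*y) + 5*exp(x + y) - 3*sin(x) - 5*cos(y)) ≠ 0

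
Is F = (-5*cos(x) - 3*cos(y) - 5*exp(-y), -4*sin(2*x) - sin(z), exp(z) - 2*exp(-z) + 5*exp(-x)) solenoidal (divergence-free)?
No, ∇·F = exp(z) + 5*sin(x) + 2*exp(-z)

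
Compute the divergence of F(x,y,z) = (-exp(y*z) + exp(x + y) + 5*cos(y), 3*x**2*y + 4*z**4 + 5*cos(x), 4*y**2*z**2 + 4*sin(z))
3*x**2 + 8*y**2*z + exp(x + y) + 4*cos(z)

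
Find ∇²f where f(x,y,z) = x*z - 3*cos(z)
3*cos(z)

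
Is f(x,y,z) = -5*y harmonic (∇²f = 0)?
Yes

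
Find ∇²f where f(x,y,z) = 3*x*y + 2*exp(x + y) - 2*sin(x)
4*exp(x + y) + 2*sin(x)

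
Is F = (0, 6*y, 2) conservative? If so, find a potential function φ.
Yes, F is conservative. φ = 3*y**2 + 2*z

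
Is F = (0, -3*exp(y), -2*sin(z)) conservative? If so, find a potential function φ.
Yes, F is conservative. φ = -3*exp(y) + 2*cos(z)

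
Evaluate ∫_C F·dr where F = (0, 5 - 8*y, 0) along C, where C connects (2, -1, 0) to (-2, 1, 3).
10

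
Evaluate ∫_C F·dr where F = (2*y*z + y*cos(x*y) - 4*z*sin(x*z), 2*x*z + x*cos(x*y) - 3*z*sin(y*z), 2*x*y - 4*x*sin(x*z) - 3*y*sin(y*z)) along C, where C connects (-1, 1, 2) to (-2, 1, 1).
-sin(2) + sin(1) - 3*cos(2) + 3*cos(1)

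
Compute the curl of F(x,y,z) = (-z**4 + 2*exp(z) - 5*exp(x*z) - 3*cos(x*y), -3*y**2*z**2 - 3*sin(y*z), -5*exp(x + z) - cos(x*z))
(3*y*(2*y*z + cos(y*z)), -5*x*exp(x*z) - 4*z**3 - z*sin(x*z) + 2*exp(z) + 5*exp(x + z), -3*x*sin(x*y))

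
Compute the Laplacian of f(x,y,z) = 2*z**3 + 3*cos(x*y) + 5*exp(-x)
-3*x**2*cos(x*y) - 3*y**2*cos(x*y) + 12*z + 5*exp(-x)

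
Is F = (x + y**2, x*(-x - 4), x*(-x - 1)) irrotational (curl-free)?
No, ∇×F = (0, 2*x + 1, -2*x - 2*y - 4)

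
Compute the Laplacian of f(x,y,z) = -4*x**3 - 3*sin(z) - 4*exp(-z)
-24*x + 3*sin(z) - 4*exp(-z)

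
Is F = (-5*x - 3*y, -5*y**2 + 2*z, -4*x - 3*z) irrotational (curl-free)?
No, ∇×F = (-2, 4, 3)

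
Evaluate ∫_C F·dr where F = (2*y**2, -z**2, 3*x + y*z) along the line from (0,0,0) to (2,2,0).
16/3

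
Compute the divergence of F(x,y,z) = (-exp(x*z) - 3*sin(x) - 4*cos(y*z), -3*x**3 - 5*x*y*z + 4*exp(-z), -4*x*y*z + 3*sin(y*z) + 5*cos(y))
-4*x*y - 5*x*z + 3*y*cos(y*z) - z*exp(x*z) - 3*cos(x)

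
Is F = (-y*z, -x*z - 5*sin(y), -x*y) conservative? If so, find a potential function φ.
Yes, F is conservative. φ = -x*y*z + 5*cos(y)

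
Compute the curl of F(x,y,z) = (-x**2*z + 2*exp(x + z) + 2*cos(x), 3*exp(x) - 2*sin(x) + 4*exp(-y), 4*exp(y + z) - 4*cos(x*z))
(4*exp(y + z), -x**2 - 4*z*sin(x*z) + 2*exp(x + z), 3*exp(x) - 2*cos(x))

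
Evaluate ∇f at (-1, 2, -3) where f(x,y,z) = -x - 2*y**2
(-1, -8, 0)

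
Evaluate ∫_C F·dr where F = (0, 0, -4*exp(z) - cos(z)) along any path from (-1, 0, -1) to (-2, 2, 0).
-4 - sin(1) + 4*exp(-1)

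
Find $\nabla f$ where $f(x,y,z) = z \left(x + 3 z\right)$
(z, 0, x + 6*z)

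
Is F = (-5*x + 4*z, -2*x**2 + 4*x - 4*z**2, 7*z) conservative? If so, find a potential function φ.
No, ∇×F = (8*z, 4, 4 - 4*x) ≠ 0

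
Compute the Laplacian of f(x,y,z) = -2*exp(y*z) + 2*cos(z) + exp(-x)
(-2*(y**2*exp(y*z) + z**2*exp(y*z) + cos(z))*exp(x) + 1)*exp(-x)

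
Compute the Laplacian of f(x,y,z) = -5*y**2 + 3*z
-10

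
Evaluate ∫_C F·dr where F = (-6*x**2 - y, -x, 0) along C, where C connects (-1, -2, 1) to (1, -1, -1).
-1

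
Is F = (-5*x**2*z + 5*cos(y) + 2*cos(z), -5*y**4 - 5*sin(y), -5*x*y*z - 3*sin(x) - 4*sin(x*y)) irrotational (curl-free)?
No, ∇×F = (-x*(5*z + 4*cos(x*y)), -5*x**2 + 5*y*z + 4*y*cos(x*y) - 2*sin(z) + 3*cos(x), 5*sin(y))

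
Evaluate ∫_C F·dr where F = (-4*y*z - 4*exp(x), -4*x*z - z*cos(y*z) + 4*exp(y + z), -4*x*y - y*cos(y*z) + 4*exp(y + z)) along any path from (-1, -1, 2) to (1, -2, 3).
-4*E - sin(2) + sin(6) + 4*exp(-1) + 32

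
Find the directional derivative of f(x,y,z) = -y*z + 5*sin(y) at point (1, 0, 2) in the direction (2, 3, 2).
9*sqrt(17)/17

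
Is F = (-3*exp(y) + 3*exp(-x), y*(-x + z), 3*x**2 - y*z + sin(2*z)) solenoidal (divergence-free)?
No, ∇·F = -x - y + z + 2*cos(2*z) - 3*exp(-x)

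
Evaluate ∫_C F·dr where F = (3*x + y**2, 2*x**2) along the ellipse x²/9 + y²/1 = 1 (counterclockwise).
0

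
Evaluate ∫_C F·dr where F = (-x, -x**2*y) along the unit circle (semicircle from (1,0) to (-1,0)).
0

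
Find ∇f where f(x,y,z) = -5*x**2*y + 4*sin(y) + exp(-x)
(-10*x*y - exp(-x), -5*x**2 + 4*cos(y), 0)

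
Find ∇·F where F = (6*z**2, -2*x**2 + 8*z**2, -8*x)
0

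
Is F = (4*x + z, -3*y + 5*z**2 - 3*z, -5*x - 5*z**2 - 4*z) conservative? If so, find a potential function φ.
No, ∇×F = (3 - 10*z, 6, 0) ≠ 0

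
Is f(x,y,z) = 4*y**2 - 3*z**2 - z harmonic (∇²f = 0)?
No, ∇²f = 2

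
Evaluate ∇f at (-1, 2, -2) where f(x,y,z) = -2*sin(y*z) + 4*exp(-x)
(-4*E, 4*cos(4), -4*cos(4))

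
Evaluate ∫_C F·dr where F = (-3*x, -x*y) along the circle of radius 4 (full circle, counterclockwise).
0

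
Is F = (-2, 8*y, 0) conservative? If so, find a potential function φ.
Yes, F is conservative. φ = -2*x + 4*y**2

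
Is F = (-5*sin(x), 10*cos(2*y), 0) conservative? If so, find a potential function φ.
Yes, F is conservative. φ = 5*sin(2*y) + 5*cos(x)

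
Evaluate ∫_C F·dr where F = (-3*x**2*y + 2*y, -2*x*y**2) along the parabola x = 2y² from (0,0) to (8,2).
-92608/105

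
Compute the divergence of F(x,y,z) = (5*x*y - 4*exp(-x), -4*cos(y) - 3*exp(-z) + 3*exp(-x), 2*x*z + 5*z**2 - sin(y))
2*x + 5*y + 10*z + 4*sin(y) + 4*exp(-x)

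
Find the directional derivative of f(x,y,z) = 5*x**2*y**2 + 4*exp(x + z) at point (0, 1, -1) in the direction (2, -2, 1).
4*exp(-1)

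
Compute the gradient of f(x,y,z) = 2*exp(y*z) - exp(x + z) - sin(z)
(-exp(x + z), 2*z*exp(y*z), 2*y*exp(y*z) - exp(x + z) - cos(z))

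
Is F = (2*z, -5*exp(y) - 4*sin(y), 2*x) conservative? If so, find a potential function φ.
Yes, F is conservative. φ = 2*x*z - 5*exp(y) + 4*cos(y)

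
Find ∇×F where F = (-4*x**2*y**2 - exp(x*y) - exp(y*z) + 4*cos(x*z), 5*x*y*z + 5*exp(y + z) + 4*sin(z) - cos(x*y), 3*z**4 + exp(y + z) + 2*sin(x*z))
(-5*x*y - 4*exp(y + z) - 4*cos(z), -4*x*sin(x*z) - y*exp(y*z) - 2*z*cos(x*z), 8*x**2*y + x*exp(x*y) + 5*y*z + y*sin(x*y) + z*exp(y*z))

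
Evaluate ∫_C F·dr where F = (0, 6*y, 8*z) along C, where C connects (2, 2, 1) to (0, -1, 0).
-13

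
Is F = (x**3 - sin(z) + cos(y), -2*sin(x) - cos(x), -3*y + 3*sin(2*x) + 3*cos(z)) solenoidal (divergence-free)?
No, ∇·F = 3*x**2 - 3*sin(z)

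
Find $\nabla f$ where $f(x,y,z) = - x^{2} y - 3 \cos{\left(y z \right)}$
(-2*x*y, -x**2 + 3*z*sin(y*z), 3*y*sin(y*z))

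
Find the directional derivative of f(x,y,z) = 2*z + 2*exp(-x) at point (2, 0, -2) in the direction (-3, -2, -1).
sqrt(14)*(3 - exp(2))*exp(-2)/7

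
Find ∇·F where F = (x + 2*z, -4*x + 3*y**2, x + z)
6*y + 2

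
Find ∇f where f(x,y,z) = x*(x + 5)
(2*x + 5, 0, 0)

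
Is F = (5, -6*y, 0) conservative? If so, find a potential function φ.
Yes, F is conservative. φ = 5*x - 3*y**2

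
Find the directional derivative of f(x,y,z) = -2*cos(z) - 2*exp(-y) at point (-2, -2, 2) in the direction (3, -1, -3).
-2*sqrt(19)*(3*sin(2) + exp(2))/19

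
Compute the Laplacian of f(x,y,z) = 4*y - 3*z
0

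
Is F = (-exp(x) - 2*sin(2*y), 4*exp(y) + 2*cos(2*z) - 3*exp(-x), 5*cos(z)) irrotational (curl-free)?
No, ∇×F = (4*sin(2*z), 0, 4*cos(2*y) + 3*exp(-x))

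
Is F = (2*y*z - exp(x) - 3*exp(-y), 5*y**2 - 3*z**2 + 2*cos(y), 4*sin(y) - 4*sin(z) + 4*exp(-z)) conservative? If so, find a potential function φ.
No, ∇×F = (6*z + 4*cos(y), 2*y, -2*z - 3*exp(-y)) ≠ 0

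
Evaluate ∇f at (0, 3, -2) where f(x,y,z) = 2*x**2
(0, 0, 0)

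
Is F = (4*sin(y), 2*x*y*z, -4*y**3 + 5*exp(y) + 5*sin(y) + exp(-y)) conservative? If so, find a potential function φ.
No, ∇×F = (-2*x*y - 12*y**2 + 5*exp(y) + 5*cos(y) - exp(-y), 0, 2*y*z - 4*cos(y)) ≠ 0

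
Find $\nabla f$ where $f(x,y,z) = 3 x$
(3, 0, 0)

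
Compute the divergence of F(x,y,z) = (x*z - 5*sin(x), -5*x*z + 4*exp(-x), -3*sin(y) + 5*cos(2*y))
z - 5*cos(x)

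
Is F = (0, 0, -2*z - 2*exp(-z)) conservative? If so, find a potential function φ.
Yes, F is conservative. φ = -z**2 + 2*exp(-z)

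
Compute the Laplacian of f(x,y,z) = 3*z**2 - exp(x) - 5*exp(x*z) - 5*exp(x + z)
-5*x**2*exp(x*z) - 5*z**2*exp(x*z) - exp(x) - 10*exp(x + z) + 6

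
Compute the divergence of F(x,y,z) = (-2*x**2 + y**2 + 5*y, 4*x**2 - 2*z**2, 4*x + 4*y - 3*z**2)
-4*x - 6*z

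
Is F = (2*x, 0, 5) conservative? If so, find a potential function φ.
Yes, F is conservative. φ = x**2 + 5*z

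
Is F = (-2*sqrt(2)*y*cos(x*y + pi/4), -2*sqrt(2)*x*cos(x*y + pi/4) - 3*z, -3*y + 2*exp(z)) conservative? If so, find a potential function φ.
Yes, F is conservative. φ = -3*y*z + 2*exp(z) - 2*sqrt(2)*sin(x*y + pi/4)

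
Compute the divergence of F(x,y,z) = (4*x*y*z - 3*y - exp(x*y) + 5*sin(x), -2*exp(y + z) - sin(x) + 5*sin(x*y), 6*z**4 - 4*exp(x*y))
5*x*cos(x*y) + 4*y*z - y*exp(x*y) + 24*z**3 - 2*exp(y + z) + 5*cos(x)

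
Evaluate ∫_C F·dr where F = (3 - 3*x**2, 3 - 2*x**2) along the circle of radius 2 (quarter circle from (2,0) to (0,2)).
-8/3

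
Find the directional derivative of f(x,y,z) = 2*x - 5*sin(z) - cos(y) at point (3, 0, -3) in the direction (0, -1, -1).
5*sqrt(2)*cos(3)/2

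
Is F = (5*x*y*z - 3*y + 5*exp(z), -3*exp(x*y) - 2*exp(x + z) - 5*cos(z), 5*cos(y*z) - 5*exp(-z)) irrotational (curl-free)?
No, ∇×F = (-5*z*sin(y*z) + 2*exp(x + z) - 5*sin(z), 5*x*y + 5*exp(z), -5*x*z - 3*y*exp(x*y) - 2*exp(x + z) + 3)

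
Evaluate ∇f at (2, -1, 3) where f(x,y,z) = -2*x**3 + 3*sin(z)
(-24, 0, 3*cos(3))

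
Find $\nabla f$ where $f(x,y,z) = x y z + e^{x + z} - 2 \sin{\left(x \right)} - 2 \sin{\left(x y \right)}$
(y*z - 2*y*cos(x*y) + exp(x + z) - 2*cos(x), x*(z - 2*cos(x*y)), x*y + exp(x + z))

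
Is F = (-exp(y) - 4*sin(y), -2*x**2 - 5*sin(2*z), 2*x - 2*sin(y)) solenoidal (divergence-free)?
Yes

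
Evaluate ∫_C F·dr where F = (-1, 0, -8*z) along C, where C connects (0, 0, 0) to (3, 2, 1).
-7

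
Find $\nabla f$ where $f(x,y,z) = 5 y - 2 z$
(0, 5, -2)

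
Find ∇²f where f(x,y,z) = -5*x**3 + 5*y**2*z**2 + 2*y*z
-30*x + 10*y**2 + 10*z**2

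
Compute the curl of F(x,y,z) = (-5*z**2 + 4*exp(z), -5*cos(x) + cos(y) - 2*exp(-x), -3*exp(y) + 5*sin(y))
(-3*exp(y) + 5*cos(y), -10*z + 4*exp(z), 5*sin(x) + 2*exp(-x))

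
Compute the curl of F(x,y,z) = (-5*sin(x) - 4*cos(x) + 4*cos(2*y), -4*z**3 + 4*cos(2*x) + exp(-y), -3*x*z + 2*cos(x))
(12*z**2, 3*z + 2*sin(x), -8*sin(2*x) + 8*sin(2*y))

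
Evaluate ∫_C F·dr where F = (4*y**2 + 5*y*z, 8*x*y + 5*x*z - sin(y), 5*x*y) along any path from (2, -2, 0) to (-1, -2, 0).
-48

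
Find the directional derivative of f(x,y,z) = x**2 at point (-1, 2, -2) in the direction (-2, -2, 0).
sqrt(2)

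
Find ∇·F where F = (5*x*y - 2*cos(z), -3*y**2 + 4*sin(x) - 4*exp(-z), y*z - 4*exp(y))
0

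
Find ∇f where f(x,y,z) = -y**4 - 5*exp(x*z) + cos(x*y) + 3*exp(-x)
(-y*sin(x*y) - 5*z*exp(x*z) - 3*exp(-x), -x*sin(x*y) - 4*y**3, -5*x*exp(x*z))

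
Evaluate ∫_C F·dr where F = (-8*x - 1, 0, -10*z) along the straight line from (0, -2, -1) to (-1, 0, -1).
-3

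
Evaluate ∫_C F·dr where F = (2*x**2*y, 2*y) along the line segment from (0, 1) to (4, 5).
584/3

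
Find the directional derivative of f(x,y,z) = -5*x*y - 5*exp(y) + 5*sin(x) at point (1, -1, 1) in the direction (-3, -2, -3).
5*sqrt(22)*(-3*E*cos(1) - E + 2)*exp(-1)/22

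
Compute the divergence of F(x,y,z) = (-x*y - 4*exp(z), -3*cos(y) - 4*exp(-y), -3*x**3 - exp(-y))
-y + 3*sin(y) + 4*exp(-y)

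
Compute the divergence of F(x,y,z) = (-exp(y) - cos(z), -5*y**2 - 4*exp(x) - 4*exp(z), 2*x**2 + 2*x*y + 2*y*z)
-8*y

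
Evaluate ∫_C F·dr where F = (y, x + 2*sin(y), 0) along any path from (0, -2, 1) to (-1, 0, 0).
-2 + 2*cos(2)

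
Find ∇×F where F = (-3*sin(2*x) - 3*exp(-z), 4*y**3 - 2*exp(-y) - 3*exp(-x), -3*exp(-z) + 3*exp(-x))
(0, 3*exp(-z) + 3*exp(-x), 3*exp(-x))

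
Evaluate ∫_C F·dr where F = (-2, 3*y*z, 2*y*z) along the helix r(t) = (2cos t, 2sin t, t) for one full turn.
-14*pi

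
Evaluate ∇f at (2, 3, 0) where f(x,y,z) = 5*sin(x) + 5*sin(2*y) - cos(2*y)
(5*cos(2), 2*sin(6) + 10*cos(6), 0)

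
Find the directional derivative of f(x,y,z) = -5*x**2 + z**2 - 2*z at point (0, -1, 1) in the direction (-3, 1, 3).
0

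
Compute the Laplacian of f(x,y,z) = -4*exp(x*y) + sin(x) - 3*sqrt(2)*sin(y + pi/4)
-4*x**2*exp(x*y) - 4*y**2*exp(x*y) - sin(x) + 3*sqrt(2)*sin(y + pi/4)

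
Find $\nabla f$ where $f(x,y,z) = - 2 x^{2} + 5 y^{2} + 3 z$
(-4*x, 10*y, 3)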